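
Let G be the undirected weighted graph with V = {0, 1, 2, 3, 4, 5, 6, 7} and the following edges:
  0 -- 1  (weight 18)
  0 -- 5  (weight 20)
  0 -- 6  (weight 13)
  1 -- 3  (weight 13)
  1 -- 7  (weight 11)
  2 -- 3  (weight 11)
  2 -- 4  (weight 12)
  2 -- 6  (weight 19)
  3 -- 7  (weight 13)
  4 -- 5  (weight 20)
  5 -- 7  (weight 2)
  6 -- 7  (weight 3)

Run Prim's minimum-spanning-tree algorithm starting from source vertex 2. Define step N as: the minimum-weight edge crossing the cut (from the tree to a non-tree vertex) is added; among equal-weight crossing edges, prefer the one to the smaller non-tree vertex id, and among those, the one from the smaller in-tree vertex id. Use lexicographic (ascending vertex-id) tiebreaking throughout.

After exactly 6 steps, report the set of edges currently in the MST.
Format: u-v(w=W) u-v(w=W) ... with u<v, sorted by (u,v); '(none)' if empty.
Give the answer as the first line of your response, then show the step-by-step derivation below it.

1-3(w=13) 1-7(w=11) 2-3(w=11) 2-4(w=12) 5-7(w=2) 6-7(w=3)

step 1: add edge 2-3 (w=11); MST = {2-3(w=11)}
step 2: add edge 2-4 (w=12); MST = {2-3(w=11) 2-4(w=12)}
step 3: add edge 1-3 (w=13); MST = {1-3(w=13) 2-3(w=11) 2-4(w=12)}
step 4: add edge 1-7 (w=11); MST = {1-3(w=13) 1-7(w=11) 2-3(w=11) 2-4(w=12)}
step 5: add edge 5-7 (w=2); MST = {1-3(w=13) 1-7(w=11) 2-3(w=11) 2-4(w=12) 5-7(w=2)}
step 6: add edge 6-7 (w=3); MST = {1-3(w=13) 1-7(w=11) 2-3(w=11) 2-4(w=12) 5-7(w=2) 6-7(w=3)}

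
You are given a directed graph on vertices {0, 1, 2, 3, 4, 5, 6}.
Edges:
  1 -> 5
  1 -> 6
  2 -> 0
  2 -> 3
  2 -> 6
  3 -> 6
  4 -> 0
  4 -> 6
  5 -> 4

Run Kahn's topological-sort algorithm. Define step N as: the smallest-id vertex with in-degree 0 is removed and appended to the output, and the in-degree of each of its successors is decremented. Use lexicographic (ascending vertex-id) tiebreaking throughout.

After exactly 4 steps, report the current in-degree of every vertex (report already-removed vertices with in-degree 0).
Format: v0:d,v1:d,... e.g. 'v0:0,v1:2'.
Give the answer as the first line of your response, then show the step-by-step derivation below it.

v0:1,v1:0,v2:0,v3:0,v4:0,v5:0,v6:1

step 1: output 1; order=[1]; indeg=(2,0,0,1,1,0,3)
step 2: output 2; order=[1,2]; indeg=(1,0,0,0,1,0,2)
step 3: output 3; order=[1,2,3]; indeg=(1,0,0,0,1,0,1)
step 4: output 5; order=[1,2,3,5]; indeg=(1,0,0,0,0,0,1)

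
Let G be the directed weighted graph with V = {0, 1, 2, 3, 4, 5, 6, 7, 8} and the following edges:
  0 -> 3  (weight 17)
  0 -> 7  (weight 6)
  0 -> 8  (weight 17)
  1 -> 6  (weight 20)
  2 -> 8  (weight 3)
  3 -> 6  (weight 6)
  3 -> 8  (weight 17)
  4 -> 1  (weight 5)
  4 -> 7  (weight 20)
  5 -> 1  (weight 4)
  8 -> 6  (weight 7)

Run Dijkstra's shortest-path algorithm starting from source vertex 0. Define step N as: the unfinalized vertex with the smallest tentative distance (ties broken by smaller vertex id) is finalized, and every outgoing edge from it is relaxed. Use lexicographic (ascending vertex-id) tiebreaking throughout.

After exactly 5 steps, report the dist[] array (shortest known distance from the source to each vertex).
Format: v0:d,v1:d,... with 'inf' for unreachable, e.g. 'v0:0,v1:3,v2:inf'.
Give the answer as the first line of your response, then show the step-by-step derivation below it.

v0:0,v1:inf,v2:inf,v3:17,v4:inf,v5:inf,v6:23,v7:6,v8:17

step 1: dist = v0:0,v1:inf,v2:inf,v3:17,v4:inf,v5:inf,v6:inf,v7:6,v8:17
step 2: dist = v0:0,v1:inf,v2:inf,v3:17,v4:inf,v5:inf,v6:inf,v7:6,v8:17
step 3: dist = v0:0,v1:inf,v2:inf,v3:17,v4:inf,v5:inf,v6:23,v7:6,v8:17
step 4: dist = v0:0,v1:inf,v2:inf,v3:17,v4:inf,v5:inf,v6:23,v7:6,v8:17
step 5: dist = v0:0,v1:inf,v2:inf,v3:17,v4:inf,v5:inf,v6:23,v7:6,v8:17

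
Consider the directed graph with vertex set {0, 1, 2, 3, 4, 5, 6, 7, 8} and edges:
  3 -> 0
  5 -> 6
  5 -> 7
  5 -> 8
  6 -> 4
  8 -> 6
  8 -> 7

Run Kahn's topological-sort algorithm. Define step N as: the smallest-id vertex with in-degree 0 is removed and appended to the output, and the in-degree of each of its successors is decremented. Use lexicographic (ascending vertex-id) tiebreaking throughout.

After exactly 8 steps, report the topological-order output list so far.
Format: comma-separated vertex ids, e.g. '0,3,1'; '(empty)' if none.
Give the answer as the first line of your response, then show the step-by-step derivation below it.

1,2,3,0,5,8,6,4

step 1: output 1; order=[1]; indeg=(1,0,0,0,1,0,2,2,1)
step 2: output 2; order=[1,2]; indeg=(1,0,0,0,1,0,2,2,1)
step 3: output 3; order=[1,2,3]; indeg=(0,0,0,0,1,0,2,2,1)
step 4: output 0; order=[1,2,3,0]; indeg=(0,0,0,0,1,0,2,2,1)
step 5: output 5; order=[1,2,3,0,5]; indeg=(0,0,0,0,1,0,1,1,0)
step 6: output 8; order=[1,2,3,0,5,8]; indeg=(0,0,0,0,1,0,0,0,0)
step 7: output 6; order=[1,2,3,0,5,8,6]; indeg=(0,0,0,0,0,0,0,0,0)
step 8: output 4; order=[1,2,3,0,5,8,6,4]; indeg=(0,0,0,0,0,0,0,0,0)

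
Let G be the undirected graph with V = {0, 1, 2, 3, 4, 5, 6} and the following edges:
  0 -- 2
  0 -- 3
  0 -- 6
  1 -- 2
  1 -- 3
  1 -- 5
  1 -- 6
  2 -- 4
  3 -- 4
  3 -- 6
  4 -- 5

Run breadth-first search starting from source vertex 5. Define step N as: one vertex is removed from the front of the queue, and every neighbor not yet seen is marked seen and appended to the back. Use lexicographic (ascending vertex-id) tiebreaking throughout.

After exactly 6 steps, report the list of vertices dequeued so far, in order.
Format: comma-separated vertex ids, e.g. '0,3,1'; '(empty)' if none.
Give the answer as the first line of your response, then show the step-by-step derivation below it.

5,1,4,2,3,6

step 1: dequeue 5; queue=[1,4]; order=5
step 2: dequeue 1; queue=[4,2,3,6]; order=5,1
step 3: dequeue 4; queue=[2,3,6]; order=5,1,4
step 4: dequeue 2; queue=[3,6,0]; order=5,1,4,2
step 5: dequeue 3; queue=[6,0]; order=5,1,4,2,3
step 6: dequeue 6; queue=[0]; order=5,1,4,2,3,6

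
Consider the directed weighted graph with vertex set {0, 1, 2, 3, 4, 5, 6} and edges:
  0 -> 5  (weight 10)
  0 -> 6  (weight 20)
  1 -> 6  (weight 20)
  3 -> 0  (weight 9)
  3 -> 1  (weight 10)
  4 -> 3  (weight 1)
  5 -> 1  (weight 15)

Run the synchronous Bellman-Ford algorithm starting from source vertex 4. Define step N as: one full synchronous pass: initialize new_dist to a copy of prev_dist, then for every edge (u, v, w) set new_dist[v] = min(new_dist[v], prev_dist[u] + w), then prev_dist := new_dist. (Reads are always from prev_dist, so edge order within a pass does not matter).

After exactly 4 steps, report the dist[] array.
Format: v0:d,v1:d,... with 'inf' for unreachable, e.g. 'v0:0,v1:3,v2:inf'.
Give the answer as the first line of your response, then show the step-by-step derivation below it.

v0:10,v1:11,v2:inf,v3:1,v4:0,v5:20,v6:30

step 1: dist = v0:inf,v1:inf,v2:inf,v3:1,v4:0,v5:inf,v6:inf
step 2: dist = v0:10,v1:11,v2:inf,v3:1,v4:0,v5:inf,v6:inf
step 3: dist = v0:10,v1:11,v2:inf,v3:1,v4:0,v5:20,v6:30
step 4: dist = v0:10,v1:11,v2:inf,v3:1,v4:0,v5:20,v6:30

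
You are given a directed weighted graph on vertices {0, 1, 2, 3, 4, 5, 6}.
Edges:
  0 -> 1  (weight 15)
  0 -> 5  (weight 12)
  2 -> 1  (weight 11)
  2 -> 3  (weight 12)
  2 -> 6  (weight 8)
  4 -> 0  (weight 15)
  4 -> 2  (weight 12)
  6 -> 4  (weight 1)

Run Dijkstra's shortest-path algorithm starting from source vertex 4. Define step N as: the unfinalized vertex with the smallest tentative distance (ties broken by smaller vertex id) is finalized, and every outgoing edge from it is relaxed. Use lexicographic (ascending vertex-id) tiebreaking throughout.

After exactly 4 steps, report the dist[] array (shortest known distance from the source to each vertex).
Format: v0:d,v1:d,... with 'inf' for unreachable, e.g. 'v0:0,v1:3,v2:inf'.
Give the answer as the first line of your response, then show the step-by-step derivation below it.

v0:15,v1:23,v2:12,v3:24,v4:0,v5:27,v6:20

step 1: dist = v0:15,v1:inf,v2:12,v3:inf,v4:0,v5:inf,v6:inf
step 2: dist = v0:15,v1:23,v2:12,v3:24,v4:0,v5:inf,v6:20
step 3: dist = v0:15,v1:23,v2:12,v3:24,v4:0,v5:27,v6:20
step 4: dist = v0:15,v1:23,v2:12,v3:24,v4:0,v5:27,v6:20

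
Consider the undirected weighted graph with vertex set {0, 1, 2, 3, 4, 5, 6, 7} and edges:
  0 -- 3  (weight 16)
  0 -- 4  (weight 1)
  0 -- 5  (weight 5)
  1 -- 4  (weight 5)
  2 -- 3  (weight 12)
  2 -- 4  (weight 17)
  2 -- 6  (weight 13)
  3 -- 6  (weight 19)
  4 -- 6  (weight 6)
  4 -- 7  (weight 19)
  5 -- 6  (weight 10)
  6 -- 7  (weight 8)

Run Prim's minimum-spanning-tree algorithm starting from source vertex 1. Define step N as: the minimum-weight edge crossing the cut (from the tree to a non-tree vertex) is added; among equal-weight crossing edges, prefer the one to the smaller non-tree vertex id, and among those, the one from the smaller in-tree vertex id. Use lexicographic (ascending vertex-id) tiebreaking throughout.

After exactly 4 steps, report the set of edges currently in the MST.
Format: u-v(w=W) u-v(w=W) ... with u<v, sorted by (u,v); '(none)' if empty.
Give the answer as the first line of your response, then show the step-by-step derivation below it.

0-4(w=1) 0-5(w=5) 1-4(w=5) 4-6(w=6)

step 1: add edge 1-4 (w=5); MST = {1-4(w=5)}
step 2: add edge 0-4 (w=1); MST = {0-4(w=1) 1-4(w=5)}
step 3: add edge 0-5 (w=5); MST = {0-4(w=1) 0-5(w=5) 1-4(w=5)}
step 4: add edge 4-6 (w=6); MST = {0-4(w=1) 0-5(w=5) 1-4(w=5) 4-6(w=6)}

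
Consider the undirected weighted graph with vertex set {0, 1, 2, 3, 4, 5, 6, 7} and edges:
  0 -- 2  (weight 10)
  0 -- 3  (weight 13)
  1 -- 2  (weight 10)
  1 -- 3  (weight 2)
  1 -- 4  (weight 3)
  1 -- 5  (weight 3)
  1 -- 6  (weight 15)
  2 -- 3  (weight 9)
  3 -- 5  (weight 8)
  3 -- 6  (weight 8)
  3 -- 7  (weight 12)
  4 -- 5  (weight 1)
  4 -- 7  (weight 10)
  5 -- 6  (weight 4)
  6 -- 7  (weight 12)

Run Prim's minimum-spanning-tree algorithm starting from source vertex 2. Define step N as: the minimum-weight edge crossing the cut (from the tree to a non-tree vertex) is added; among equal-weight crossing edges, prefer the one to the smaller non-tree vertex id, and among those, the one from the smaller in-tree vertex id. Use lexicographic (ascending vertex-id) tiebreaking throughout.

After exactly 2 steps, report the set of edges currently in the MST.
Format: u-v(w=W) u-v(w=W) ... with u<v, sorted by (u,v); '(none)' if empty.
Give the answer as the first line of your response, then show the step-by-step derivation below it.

1-3(w=2) 2-3(w=9)

step 1: add edge 2-3 (w=9); MST = {2-3(w=9)}
step 2: add edge 1-3 (w=2); MST = {1-3(w=2) 2-3(w=9)}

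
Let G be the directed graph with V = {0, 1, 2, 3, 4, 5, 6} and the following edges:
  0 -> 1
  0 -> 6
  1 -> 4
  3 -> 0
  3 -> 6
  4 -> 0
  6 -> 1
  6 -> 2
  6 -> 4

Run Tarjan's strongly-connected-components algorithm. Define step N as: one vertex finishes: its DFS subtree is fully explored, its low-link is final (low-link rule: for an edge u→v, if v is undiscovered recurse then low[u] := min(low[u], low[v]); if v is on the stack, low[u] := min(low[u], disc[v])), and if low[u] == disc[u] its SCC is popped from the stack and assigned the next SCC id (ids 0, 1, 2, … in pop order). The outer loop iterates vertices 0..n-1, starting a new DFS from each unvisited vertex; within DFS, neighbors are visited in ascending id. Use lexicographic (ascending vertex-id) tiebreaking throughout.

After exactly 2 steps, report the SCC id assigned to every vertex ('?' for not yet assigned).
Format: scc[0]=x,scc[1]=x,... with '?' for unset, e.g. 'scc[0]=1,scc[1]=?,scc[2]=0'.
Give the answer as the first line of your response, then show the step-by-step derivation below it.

scc[0]=?,scc[1]=?,scc[2]=?,scc[3]=?,scc[4]=?,scc[5]=?,scc[6]=?

step 1: low=(low[0]=0,low[1]=1,low[2]=?,low[3]=?,low[4]=0,low[5]=?,low[6]=?); scc=(scc[0]=?,scc[1]=?,scc[2]=?,scc[3]=?,scc[4]=?,scc[5]=?,scc[6]=?)
step 2: low=(low[0]=0,low[1]=0,low[2]=?,low[3]=?,low[4]=0,low[5]=?,low[6]=?); scc=(scc[0]=?,scc[1]=?,scc[2]=?,scc[3]=?,scc[4]=?,scc[5]=?,scc[6]=?)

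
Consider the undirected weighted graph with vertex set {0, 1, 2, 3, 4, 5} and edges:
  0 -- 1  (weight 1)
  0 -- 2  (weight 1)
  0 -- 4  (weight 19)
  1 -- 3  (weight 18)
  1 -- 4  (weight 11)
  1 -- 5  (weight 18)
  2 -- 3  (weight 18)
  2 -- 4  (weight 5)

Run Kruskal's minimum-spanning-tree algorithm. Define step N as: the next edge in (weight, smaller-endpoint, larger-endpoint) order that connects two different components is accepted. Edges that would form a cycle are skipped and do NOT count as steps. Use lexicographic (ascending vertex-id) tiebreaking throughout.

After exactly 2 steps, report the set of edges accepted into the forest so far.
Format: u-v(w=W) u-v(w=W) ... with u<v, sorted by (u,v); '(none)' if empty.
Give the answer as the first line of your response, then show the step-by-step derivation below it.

0-1(w=1) 0-2(w=1)

step 1: add edge 0-1 (w=1); MST = {0-1(w=1)}
step 2: add edge 0-2 (w=1); MST = {0-1(w=1) 0-2(w=1)}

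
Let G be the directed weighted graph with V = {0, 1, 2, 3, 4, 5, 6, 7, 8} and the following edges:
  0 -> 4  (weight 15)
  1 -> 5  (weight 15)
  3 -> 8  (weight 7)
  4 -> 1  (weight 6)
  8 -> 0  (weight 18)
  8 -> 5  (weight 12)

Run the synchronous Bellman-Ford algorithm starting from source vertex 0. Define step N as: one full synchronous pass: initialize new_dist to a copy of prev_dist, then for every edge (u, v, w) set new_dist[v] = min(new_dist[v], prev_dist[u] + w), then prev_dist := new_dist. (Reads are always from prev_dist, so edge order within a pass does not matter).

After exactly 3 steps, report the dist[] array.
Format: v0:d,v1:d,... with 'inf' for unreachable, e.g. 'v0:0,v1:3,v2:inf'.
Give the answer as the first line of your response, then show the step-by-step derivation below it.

v0:0,v1:21,v2:inf,v3:inf,v4:15,v5:36,v6:inf,v7:inf,v8:inf

step 1: dist = v0:0,v1:inf,v2:inf,v3:inf,v4:15,v5:inf,v6:inf,v7:inf,v8:inf
step 2: dist = v0:0,v1:21,v2:inf,v3:inf,v4:15,v5:inf,v6:inf,v7:inf,v8:inf
step 3: dist = v0:0,v1:21,v2:inf,v3:inf,v4:15,v5:36,v6:inf,v7:inf,v8:inf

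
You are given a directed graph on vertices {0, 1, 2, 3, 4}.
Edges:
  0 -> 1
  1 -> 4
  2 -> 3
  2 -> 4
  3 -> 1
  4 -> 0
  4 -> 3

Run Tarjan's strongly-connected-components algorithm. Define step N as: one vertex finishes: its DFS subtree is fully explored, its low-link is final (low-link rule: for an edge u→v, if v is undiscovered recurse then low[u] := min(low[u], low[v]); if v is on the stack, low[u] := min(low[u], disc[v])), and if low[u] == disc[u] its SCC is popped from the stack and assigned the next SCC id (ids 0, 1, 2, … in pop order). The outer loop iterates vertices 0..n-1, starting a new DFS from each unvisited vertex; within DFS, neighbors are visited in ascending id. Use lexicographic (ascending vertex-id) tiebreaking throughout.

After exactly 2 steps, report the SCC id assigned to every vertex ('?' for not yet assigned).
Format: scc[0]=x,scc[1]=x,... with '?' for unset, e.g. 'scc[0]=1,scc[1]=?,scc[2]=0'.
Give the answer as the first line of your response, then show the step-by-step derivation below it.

scc[0]=?,scc[1]=?,scc[2]=?,scc[3]=?,scc[4]=?

step 1: low=(low[0]=0,low[1]=1,low[2]=?,low[3]=1,low[4]=0); scc=(scc[0]=?,scc[1]=?,scc[2]=?,scc[3]=?,scc[4]=?)
step 2: low=(low[0]=0,low[1]=1,low[2]=?,low[3]=1,low[4]=0); scc=(scc[0]=?,scc[1]=?,scc[2]=?,scc[3]=?,scc[4]=?)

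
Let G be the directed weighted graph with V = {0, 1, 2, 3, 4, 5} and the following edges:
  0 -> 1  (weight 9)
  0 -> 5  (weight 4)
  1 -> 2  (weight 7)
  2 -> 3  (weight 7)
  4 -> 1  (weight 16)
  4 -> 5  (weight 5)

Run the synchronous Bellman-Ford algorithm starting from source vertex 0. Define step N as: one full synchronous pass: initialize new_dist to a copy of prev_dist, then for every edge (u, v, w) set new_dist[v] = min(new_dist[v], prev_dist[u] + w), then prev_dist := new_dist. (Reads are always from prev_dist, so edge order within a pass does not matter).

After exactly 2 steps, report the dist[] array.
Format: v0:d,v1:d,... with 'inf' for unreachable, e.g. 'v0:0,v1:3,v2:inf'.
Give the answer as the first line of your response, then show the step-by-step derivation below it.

v0:0,v1:9,v2:16,v3:inf,v4:inf,v5:4

step 1: dist = v0:0,v1:9,v2:inf,v3:inf,v4:inf,v5:4
step 2: dist = v0:0,v1:9,v2:16,v3:inf,v4:inf,v5:4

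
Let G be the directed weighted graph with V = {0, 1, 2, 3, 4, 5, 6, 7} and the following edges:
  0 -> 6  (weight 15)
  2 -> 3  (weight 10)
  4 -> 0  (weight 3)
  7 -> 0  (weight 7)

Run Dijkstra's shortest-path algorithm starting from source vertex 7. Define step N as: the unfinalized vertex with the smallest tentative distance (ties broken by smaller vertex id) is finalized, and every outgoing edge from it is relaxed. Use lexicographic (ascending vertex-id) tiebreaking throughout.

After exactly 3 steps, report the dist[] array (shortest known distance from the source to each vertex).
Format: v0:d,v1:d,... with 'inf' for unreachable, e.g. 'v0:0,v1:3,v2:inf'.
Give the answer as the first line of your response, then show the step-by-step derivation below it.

v0:7,v1:inf,v2:inf,v3:inf,v4:inf,v5:inf,v6:22,v7:0

step 1: dist = v0:7,v1:inf,v2:inf,v3:inf,v4:inf,v5:inf,v6:inf,v7:0
step 2: dist = v0:7,v1:inf,v2:inf,v3:inf,v4:inf,v5:inf,v6:22,v7:0
step 3: dist = v0:7,v1:inf,v2:inf,v3:inf,v4:inf,v5:inf,v6:22,v7:0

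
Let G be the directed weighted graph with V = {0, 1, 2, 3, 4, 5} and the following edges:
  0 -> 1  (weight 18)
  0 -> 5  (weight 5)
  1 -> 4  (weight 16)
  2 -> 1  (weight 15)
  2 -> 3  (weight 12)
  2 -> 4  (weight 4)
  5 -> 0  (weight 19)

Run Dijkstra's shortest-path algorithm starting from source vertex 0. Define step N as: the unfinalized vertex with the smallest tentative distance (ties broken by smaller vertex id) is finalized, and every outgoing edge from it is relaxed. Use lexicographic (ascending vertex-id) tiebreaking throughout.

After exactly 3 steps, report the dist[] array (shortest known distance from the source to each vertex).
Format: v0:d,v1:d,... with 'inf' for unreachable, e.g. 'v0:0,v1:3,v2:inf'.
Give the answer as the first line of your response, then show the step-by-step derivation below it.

v0:0,v1:18,v2:inf,v3:inf,v4:34,v5:5

step 1: dist = v0:0,v1:18,v2:inf,v3:inf,v4:inf,v5:5
step 2: dist = v0:0,v1:18,v2:inf,v3:inf,v4:inf,v5:5
step 3: dist = v0:0,v1:18,v2:inf,v3:inf,v4:34,v5:5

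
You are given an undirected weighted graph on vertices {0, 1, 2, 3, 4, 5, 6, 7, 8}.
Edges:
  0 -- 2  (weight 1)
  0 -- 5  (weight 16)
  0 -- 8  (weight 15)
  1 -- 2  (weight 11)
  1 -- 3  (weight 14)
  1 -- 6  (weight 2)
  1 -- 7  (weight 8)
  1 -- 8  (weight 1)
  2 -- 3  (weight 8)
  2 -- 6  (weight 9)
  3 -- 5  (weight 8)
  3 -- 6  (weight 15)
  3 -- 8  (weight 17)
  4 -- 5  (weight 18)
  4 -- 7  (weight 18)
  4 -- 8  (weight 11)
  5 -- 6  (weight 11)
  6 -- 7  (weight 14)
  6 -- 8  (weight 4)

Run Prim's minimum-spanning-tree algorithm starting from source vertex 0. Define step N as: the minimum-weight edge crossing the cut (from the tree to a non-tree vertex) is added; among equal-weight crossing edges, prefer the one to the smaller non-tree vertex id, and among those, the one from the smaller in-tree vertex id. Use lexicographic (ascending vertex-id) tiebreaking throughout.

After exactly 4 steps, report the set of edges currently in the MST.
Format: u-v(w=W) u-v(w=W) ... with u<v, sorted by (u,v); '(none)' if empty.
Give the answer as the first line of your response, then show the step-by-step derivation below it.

0-2(w=1) 2-3(w=8) 2-6(w=9) 3-5(w=8)

step 1: add edge 0-2 (w=1); MST = {0-2(w=1)}
step 2: add edge 2-3 (w=8); MST = {0-2(w=1) 2-3(w=8)}
step 3: add edge 3-5 (w=8); MST = {0-2(w=1) 2-3(w=8) 3-5(w=8)}
step 4: add edge 2-6 (w=9); MST = {0-2(w=1) 2-3(w=8) 2-6(w=9) 3-5(w=8)}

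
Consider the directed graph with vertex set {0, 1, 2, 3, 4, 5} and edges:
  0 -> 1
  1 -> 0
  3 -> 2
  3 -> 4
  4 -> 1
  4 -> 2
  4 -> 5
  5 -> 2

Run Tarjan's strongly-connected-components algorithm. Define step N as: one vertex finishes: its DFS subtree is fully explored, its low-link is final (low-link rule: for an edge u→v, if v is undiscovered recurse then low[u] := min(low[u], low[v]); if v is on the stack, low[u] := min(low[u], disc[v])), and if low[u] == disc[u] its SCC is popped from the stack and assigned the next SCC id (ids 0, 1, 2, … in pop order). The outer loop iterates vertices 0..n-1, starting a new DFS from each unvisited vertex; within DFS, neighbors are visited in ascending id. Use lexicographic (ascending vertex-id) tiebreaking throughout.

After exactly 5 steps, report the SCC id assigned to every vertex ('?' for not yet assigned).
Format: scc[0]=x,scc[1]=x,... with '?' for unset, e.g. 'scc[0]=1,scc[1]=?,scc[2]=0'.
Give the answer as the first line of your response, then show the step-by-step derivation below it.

scc[0]=0,scc[1]=0,scc[2]=1,scc[3]=?,scc[4]=3,scc[5]=2

step 1: low=(low[0]=0,low[1]=0,low[2]=?,low[3]=?,low[4]=?,low[5]=?); scc=(scc[0]=?,scc[1]=?,scc[2]=?,scc[3]=?,scc[4]=?,scc[5]=?)
step 2: low=(low[0]=0,low[1]=0,low[2]=?,low[3]=?,low[4]=?,low[5]=?); scc=(scc[0]=0,scc[1]=0,scc[2]=?,scc[3]=?,scc[4]=?,scc[5]=?)
step 3: low=(low[0]=0,low[1]=0,low[2]=2,low[3]=?,low[4]=?,low[5]=?); scc=(scc[0]=0,scc[1]=0,scc[2]=1,scc[3]=?,scc[4]=?,scc[5]=?)
step 4: low=(low[0]=0,low[1]=0,low[2]=2,low[3]=3,low[4]=4,low[5]=5); scc=(scc[0]=0,scc[1]=0,scc[2]=1,scc[3]=?,scc[4]=?,scc[5]=2)
step 5: low=(low[0]=0,low[1]=0,low[2]=2,low[3]=3,low[4]=4,low[5]=5); scc=(scc[0]=0,scc[1]=0,scc[2]=1,scc[3]=?,scc[4]=3,scc[5]=2)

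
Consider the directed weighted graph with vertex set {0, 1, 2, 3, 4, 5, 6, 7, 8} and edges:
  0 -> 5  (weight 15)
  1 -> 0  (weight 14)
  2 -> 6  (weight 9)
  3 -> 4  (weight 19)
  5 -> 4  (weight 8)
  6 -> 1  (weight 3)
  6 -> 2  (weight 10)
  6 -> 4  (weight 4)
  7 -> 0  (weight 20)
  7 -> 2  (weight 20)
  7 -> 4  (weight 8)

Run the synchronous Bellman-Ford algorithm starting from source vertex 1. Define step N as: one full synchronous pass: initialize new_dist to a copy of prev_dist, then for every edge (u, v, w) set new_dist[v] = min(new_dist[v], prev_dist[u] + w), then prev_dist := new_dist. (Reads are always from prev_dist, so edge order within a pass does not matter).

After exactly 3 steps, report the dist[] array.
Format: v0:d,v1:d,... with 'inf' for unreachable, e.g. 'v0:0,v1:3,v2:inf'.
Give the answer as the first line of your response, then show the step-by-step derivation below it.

v0:14,v1:0,v2:inf,v3:inf,v4:37,v5:29,v6:inf,v7:inf,v8:inf

step 1: dist = v0:14,v1:0,v2:inf,v3:inf,v4:inf,v5:inf,v6:inf,v7:inf,v8:inf
step 2: dist = v0:14,v1:0,v2:inf,v3:inf,v4:inf,v5:29,v6:inf,v7:inf,v8:inf
step 3: dist = v0:14,v1:0,v2:inf,v3:inf,v4:37,v5:29,v6:inf,v7:inf,v8:inf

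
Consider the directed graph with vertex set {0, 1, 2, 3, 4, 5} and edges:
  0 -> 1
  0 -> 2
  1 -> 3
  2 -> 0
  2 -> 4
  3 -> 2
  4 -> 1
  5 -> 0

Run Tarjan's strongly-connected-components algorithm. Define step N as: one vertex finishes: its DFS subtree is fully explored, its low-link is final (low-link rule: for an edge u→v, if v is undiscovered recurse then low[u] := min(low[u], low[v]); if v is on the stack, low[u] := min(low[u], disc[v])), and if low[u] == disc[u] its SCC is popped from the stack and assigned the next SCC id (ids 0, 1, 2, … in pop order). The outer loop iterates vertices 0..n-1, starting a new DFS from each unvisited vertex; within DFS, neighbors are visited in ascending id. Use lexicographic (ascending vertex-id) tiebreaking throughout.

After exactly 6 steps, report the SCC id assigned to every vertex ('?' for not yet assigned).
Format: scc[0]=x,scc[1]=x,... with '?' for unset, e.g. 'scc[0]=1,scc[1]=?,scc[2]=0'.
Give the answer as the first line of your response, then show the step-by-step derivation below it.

scc[0]=0,scc[1]=0,scc[2]=0,scc[3]=0,scc[4]=0,scc[5]=1

step 1: low=(low[0]=0,low[1]=1,low[2]=0,low[3]=2,low[4]=1,low[5]=?); scc=(scc[0]=?,scc[1]=?,scc[2]=?,scc[3]=?,scc[4]=?,scc[5]=?)
step 2: low=(low[0]=0,low[1]=1,low[2]=0,low[3]=2,low[4]=1,low[5]=?); scc=(scc[0]=?,scc[1]=?,scc[2]=?,scc[3]=?,scc[4]=?,scc[5]=?)
step 3: low=(low[0]=0,low[1]=1,low[2]=0,low[3]=0,low[4]=1,low[5]=?); scc=(scc[0]=?,scc[1]=?,scc[2]=?,scc[3]=?,scc[4]=?,scc[5]=?)
step 4: low=(low[0]=0,low[1]=0,low[2]=0,low[3]=0,low[4]=1,low[5]=?); scc=(scc[0]=?,scc[1]=?,scc[2]=?,scc[3]=?,scc[4]=?,scc[5]=?)
step 5: low=(low[0]=0,low[1]=0,low[2]=0,low[3]=0,low[4]=1,low[5]=?); scc=(scc[0]=0,scc[1]=0,scc[2]=0,scc[3]=0,scc[4]=0,scc[5]=?)
step 6: low=(low[0]=0,low[1]=0,low[2]=0,low[3]=0,low[4]=1,low[5]=5); scc=(scc[0]=0,scc[1]=0,scc[2]=0,scc[3]=0,scc[4]=0,scc[5]=1)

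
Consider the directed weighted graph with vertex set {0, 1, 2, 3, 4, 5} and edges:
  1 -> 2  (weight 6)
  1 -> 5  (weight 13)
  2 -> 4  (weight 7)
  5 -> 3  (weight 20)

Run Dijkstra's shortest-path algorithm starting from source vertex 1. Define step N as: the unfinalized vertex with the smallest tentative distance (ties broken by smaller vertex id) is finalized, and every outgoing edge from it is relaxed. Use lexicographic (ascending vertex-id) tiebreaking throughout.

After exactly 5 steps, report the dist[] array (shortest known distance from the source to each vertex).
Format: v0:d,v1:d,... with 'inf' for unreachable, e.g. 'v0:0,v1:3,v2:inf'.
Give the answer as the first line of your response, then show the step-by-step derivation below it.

v0:inf,v1:0,v2:6,v3:33,v4:13,v5:13

step 1: dist = v0:inf,v1:0,v2:6,v3:inf,v4:inf,v5:13
step 2: dist = v0:inf,v1:0,v2:6,v3:inf,v4:13,v5:13
step 3: dist = v0:inf,v1:0,v2:6,v3:inf,v4:13,v5:13
step 4: dist = v0:inf,v1:0,v2:6,v3:33,v4:13,v5:13
step 5: dist = v0:inf,v1:0,v2:6,v3:33,v4:13,v5:13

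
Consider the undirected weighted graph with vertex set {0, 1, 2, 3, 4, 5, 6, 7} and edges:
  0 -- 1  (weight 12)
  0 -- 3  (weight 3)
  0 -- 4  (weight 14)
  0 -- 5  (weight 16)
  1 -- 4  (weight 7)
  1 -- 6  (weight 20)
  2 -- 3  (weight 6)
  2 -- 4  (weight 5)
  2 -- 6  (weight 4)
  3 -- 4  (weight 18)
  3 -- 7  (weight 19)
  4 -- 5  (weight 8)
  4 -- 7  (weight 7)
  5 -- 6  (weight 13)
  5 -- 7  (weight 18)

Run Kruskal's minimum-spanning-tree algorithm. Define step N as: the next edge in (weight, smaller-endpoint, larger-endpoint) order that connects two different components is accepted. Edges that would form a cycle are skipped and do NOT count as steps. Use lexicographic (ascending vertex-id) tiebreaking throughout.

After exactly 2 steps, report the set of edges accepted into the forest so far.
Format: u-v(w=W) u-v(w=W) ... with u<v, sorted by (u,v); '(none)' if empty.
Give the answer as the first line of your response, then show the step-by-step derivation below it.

0-3(w=3) 2-6(w=4)

step 1: add edge 0-3 (w=3); MST = {0-3(w=3)}
step 2: add edge 2-6 (w=4); MST = {0-3(w=3) 2-6(w=4)}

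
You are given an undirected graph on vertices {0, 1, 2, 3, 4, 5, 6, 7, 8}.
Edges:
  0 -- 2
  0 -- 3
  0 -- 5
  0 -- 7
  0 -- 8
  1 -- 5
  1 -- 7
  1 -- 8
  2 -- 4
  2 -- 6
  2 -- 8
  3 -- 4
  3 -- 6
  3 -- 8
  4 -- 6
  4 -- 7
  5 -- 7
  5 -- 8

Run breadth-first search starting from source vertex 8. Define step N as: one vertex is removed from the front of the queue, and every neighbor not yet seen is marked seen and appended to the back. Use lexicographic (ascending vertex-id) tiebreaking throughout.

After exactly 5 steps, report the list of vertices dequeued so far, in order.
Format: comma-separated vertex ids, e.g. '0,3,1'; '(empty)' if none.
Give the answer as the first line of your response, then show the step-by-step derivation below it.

8,0,1,2,3

step 1: dequeue 8; queue=[0,1,2,3,5]; order=8
step 2: dequeue 0; queue=[1,2,3,5,7]; order=8,0
step 3: dequeue 1; queue=[2,3,5,7]; order=8,0,1
step 4: dequeue 2; queue=[3,5,7,4,6]; order=8,0,1,2
step 5: dequeue 3; queue=[5,7,4,6]; order=8,0,1,2,3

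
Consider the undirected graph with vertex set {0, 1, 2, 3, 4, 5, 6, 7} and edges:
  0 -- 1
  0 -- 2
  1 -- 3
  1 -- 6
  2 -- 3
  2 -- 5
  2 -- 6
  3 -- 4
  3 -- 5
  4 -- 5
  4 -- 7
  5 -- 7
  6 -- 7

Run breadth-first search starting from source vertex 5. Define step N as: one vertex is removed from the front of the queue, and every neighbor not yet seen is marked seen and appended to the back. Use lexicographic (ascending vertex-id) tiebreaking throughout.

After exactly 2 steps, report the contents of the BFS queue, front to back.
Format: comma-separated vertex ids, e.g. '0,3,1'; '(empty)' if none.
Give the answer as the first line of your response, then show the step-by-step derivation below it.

3,4,7,0,6

step 1: dequeue 5; queue=[2,3,4,7]; order=5
step 2: dequeue 2; queue=[3,4,7,0,6]; order=5,2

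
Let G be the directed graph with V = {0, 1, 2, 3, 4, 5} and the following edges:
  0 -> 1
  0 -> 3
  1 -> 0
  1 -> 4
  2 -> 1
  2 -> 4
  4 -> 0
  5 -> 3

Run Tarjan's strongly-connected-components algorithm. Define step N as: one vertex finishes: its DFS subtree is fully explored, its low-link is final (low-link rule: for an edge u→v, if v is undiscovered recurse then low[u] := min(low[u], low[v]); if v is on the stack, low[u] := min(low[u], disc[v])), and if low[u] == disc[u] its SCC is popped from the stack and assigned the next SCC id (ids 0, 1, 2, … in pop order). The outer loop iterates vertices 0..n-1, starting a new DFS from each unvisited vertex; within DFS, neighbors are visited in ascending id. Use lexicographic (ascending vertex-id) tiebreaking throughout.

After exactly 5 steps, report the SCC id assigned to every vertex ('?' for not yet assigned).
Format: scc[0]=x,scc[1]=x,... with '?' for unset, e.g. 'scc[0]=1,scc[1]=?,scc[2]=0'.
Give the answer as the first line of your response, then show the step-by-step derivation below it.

scc[0]=1,scc[1]=1,scc[2]=2,scc[3]=0,scc[4]=1,scc[5]=?

step 1: low=(low[0]=0,low[1]=0,low[2]=?,low[3]=?,low[4]=0,low[5]=?); scc=(scc[0]=?,scc[1]=?,scc[2]=?,scc[3]=?,scc[4]=?,scc[5]=?)
step 2: low=(low[0]=0,low[1]=0,low[2]=?,low[3]=?,low[4]=0,low[5]=?); scc=(scc[0]=?,scc[1]=?,scc[2]=?,scc[3]=?,scc[4]=?,scc[5]=?)
step 3: low=(low[0]=0,low[1]=0,low[2]=?,low[3]=3,low[4]=0,low[5]=?); scc=(scc[0]=?,scc[1]=?,scc[2]=?,scc[3]=0,scc[4]=?,scc[5]=?)
step 4: low=(low[0]=0,low[1]=0,low[2]=?,low[3]=3,low[4]=0,low[5]=?); scc=(scc[0]=1,scc[1]=1,scc[2]=?,scc[3]=0,scc[4]=1,scc[5]=?)
step 5: low=(low[0]=0,low[1]=0,low[2]=4,low[3]=3,low[4]=0,low[5]=?); scc=(scc[0]=1,scc[1]=1,scc[2]=2,scc[3]=0,scc[4]=1,scc[5]=?)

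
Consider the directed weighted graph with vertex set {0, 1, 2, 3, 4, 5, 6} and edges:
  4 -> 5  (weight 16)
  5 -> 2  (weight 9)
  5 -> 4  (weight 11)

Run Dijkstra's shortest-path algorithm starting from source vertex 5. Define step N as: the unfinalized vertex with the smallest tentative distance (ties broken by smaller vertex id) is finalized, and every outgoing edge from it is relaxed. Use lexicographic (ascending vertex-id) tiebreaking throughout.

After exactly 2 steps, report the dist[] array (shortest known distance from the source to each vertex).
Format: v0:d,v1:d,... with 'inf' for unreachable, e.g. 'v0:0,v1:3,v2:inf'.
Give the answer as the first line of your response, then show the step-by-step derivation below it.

v0:inf,v1:inf,v2:9,v3:inf,v4:11,v5:0,v6:inf

step 1: dist = v0:inf,v1:inf,v2:9,v3:inf,v4:11,v5:0,v6:inf
step 2: dist = v0:inf,v1:inf,v2:9,v3:inf,v4:11,v5:0,v6:inf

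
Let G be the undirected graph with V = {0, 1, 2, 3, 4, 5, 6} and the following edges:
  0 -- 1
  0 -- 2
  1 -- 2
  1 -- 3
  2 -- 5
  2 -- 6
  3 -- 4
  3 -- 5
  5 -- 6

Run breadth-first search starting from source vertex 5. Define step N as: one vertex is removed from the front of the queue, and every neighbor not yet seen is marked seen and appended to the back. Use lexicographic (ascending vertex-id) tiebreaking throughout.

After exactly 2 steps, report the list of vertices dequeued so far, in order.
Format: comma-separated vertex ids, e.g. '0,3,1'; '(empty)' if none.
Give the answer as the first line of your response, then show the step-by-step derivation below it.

5,2

step 1: dequeue 5; queue=[2,3,6]; order=5
step 2: dequeue 2; queue=[3,6,0,1]; order=5,2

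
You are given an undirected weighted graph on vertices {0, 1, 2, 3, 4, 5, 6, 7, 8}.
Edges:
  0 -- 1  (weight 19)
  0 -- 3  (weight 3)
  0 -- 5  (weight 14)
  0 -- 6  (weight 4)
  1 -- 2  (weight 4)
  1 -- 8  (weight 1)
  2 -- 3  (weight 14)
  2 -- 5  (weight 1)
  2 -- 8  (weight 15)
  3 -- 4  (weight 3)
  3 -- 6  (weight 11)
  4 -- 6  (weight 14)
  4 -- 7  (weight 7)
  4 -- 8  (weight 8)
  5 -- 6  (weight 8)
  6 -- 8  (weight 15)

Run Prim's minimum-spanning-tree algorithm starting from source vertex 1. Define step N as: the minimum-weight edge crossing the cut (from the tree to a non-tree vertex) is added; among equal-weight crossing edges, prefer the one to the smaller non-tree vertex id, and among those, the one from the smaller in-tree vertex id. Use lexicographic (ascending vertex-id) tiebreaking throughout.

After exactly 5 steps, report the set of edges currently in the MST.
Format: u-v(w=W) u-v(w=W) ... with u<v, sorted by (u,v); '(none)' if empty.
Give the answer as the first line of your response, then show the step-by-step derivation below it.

1-2(w=4) 1-8(w=1) 2-5(w=1) 3-4(w=3) 4-8(w=8)

step 1: add edge 1-8 (w=1); MST = {1-8(w=1)}
step 2: add edge 1-2 (w=4); MST = {1-2(w=4) 1-8(w=1)}
step 3: add edge 2-5 (w=1); MST = {1-2(w=4) 1-8(w=1) 2-5(w=1)}
step 4: add edge 4-8 (w=8); MST = {1-2(w=4) 1-8(w=1) 2-5(w=1) 4-8(w=8)}
step 5: add edge 3-4 (w=3); MST = {1-2(w=4) 1-8(w=1) 2-5(w=1) 3-4(w=3) 4-8(w=8)}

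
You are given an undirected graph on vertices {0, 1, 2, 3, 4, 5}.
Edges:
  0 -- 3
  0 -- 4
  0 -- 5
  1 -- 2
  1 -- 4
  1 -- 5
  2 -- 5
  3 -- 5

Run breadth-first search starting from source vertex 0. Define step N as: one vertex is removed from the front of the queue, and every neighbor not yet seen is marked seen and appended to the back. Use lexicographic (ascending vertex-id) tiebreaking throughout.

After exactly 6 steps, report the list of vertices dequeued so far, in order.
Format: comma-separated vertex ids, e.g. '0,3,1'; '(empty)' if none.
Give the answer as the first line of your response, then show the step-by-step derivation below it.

0,3,4,5,1,2

step 1: dequeue 0; queue=[3,4,5]; order=0
step 2: dequeue 3; queue=[4,5]; order=0,3
step 3: dequeue 4; queue=[5,1]; order=0,3,4
step 4: dequeue 5; queue=[1,2]; order=0,3,4,5
step 5: dequeue 1; queue=[2]; order=0,3,4,5,1
step 6: dequeue 2; queue=[(empty)]; order=0,3,4,5,1,2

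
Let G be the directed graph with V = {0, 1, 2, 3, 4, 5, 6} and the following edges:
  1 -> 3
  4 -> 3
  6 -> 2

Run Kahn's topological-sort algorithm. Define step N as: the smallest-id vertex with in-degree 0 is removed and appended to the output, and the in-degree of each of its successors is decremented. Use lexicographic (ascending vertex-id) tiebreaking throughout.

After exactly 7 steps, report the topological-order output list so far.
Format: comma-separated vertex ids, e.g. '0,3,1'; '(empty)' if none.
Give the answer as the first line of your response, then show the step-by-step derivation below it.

0,1,4,3,5,6,2

step 1: output 0; order=[0]; indeg=(0,0,1,2,0,0,0)
step 2: output 1; order=[0,1]; indeg=(0,0,1,1,0,0,0)
step 3: output 4; order=[0,1,4]; indeg=(0,0,1,0,0,0,0)
step 4: output 3; order=[0,1,4,3]; indeg=(0,0,1,0,0,0,0)
step 5: output 5; order=[0,1,4,3,5]; indeg=(0,0,1,0,0,0,0)
step 6: output 6; order=[0,1,4,3,5,6]; indeg=(0,0,0,0,0,0,0)
step 7: output 2; order=[0,1,4,3,5,6,2]; indeg=(0,0,0,0,0,0,0)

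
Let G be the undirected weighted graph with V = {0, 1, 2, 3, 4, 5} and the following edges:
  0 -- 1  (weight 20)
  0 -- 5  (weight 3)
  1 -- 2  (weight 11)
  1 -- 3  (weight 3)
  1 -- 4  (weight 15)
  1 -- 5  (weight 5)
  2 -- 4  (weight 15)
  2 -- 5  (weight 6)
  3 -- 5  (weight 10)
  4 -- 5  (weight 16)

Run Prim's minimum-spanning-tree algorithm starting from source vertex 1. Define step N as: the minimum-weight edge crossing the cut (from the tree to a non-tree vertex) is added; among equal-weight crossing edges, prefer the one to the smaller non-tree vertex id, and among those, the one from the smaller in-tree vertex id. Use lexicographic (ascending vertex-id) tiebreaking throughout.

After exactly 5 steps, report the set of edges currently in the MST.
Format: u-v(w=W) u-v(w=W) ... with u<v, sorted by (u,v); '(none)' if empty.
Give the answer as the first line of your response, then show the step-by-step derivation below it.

0-5(w=3) 1-3(w=3) 1-4(w=15) 1-5(w=5) 2-5(w=6)

step 1: add edge 1-3 (w=3); MST = {1-3(w=3)}
step 2: add edge 1-5 (w=5); MST = {1-3(w=3) 1-5(w=5)}
step 3: add edge 0-5 (w=3); MST = {0-5(w=3) 1-3(w=3) 1-5(w=5)}
step 4: add edge 2-5 (w=6); MST = {0-5(w=3) 1-3(w=3) 1-5(w=5) 2-5(w=6)}
step 5: add edge 1-4 (w=15); MST = {0-5(w=3) 1-3(w=3) 1-4(w=15) 1-5(w=5) 2-5(w=6)}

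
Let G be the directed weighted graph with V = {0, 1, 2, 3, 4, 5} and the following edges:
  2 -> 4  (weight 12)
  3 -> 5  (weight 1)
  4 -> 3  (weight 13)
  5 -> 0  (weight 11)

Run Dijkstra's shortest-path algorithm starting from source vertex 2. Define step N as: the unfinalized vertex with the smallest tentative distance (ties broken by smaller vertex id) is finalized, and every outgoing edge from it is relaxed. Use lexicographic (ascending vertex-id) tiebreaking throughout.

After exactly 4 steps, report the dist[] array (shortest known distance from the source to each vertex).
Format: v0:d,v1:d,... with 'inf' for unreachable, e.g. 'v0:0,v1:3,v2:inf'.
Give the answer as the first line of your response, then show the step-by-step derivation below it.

v0:37,v1:inf,v2:0,v3:25,v4:12,v5:26

step 1: dist = v0:inf,v1:inf,v2:0,v3:inf,v4:12,v5:inf
step 2: dist = v0:inf,v1:inf,v2:0,v3:25,v4:12,v5:inf
step 3: dist = v0:inf,v1:inf,v2:0,v3:25,v4:12,v5:26
step 4: dist = v0:37,v1:inf,v2:0,v3:25,v4:12,v5:26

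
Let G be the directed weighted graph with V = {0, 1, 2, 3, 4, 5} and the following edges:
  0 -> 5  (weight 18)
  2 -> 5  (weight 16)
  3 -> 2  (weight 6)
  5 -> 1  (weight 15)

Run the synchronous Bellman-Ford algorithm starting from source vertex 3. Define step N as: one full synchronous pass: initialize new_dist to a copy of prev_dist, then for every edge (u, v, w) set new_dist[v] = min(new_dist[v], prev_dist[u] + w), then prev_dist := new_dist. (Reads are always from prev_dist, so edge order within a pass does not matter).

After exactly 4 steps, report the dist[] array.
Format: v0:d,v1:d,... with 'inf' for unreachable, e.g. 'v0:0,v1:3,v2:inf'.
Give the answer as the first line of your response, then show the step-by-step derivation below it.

v0:inf,v1:37,v2:6,v3:0,v4:inf,v5:22

step 1: dist = v0:inf,v1:inf,v2:6,v3:0,v4:inf,v5:inf
step 2: dist = v0:inf,v1:inf,v2:6,v3:0,v4:inf,v5:22
step 3: dist = v0:inf,v1:37,v2:6,v3:0,v4:inf,v5:22
step 4: dist = v0:inf,v1:37,v2:6,v3:0,v4:inf,v5:22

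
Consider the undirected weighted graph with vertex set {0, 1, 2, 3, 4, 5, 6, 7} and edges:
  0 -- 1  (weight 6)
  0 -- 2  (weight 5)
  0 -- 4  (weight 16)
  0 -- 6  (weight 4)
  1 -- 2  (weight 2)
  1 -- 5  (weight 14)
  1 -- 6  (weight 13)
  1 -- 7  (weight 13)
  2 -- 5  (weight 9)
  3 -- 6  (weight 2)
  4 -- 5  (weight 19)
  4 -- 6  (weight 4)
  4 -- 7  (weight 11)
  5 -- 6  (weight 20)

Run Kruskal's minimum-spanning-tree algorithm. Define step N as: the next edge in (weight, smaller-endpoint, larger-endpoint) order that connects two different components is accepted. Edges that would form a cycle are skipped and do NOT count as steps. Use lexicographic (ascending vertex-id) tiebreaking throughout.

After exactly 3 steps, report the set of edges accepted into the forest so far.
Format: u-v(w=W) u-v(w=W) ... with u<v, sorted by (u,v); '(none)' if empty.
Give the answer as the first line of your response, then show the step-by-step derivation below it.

0-6(w=4) 1-2(w=2) 3-6(w=2)

step 1: add edge 1-2 (w=2); MST = {1-2(w=2)}
step 2: add edge 3-6 (w=2); MST = {1-2(w=2) 3-6(w=2)}
step 3: add edge 0-6 (w=4); MST = {0-6(w=4) 1-2(w=2) 3-6(w=2)}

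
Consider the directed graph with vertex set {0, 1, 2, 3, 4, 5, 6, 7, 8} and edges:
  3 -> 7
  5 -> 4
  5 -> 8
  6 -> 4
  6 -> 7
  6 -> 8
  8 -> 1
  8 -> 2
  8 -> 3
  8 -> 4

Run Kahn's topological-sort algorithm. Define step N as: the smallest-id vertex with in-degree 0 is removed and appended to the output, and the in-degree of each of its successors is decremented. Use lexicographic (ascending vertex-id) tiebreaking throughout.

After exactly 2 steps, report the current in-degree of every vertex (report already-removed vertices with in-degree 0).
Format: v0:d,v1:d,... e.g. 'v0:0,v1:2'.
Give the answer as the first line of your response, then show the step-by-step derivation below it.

v0:0,v1:1,v2:1,v3:1,v4:2,v5:0,v6:0,v7:2,v8:1

step 1: output 0; order=[0]; indeg=(0,1,1,1,3,0,0,2,2)
step 2: output 5; order=[0,5]; indeg=(0,1,1,1,2,0,0,2,1)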